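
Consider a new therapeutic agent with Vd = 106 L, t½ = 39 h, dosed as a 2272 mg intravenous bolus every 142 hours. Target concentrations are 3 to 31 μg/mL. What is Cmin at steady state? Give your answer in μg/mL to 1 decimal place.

Over one 142-h interval, 142/39 ≈ 3.641 half-lives elapse, leaving f ≈ 0.0802 of each dose.
Each bolus raises the concentration by D/Vd = 2272/106 ≈ 21.434 μg/mL.
Steady-state trough Cmin,ss = C₀·f/(1−f) ≈ 21.434 × 0.0802/0.9198 ≈ 1.869 μg/mL.
Trough 1.9 μg/mL vs MEC 3 μg/mL: subtherapeutic.

1.9 μg/mL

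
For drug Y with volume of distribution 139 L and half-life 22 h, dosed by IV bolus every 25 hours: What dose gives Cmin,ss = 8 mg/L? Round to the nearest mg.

τ/t½ = 25/22 ≈ 1.1364, so f = (1/2)^(25/22) ≈ 0.454905.
Cmin,ss = (D/Vd)·f/(1−f), so D = Cmin,ss·Vd·(1−f)/f.
D = 8 × 139 × (1−f)/f ≈ 8 × 139 × 1.19826 ≈ 1332.47 mg.

1332 mg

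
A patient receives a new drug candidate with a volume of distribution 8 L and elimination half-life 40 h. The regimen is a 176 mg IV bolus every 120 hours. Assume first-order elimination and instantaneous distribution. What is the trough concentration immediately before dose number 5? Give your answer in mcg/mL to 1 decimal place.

f = (1/2)^(τ/t½) = (1/2)^(120/40) ≈ 0.1250.
C₀ = D/Vd = 176/8 ≈ 22.000 mcg/mL.
Before the 5th dose, 4 doses have been given. Superposition: Cmin = C₀·(f + f² + … + f^4).
≈ 22.000 × (0.1250 + 0.0156 + 0.0020 + 0.0002) ≈ 22.000 × 0.1428 ≈ 3.142 mcg/mL.

3.1 mcg/mL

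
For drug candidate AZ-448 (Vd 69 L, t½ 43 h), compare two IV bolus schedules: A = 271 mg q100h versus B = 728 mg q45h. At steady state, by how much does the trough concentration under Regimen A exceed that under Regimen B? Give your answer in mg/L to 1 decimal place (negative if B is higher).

Regimen A: f = (1/2)^(100/43) ≈ 0.1995; Cmin,ss = (271/69)·f/(1−f) ≈ 0.979 mg/L.
Regimen B: f = (1/2)^(45/43) ≈ 0.4841; Cmin,ss = (728/69)·f/(1−f) ≈ 9.900 mg/L.
Difference ≈ 0.979 − 9.900 ≈ -8.921 mg/L.

-8.9 mg/L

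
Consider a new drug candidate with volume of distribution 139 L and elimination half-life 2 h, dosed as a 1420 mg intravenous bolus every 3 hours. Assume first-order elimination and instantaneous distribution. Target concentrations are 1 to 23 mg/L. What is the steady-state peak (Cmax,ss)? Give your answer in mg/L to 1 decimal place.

15.8 mg/L

k = ln2/t½ = ln2/2 ≈ 0.346574 h⁻¹; fraction remaining f = e^(−kτ) = e^(−0.346574×3) ≈ 0.3536.
Accumulation ratio R = 1/(1 − f) ≈ 1/0.6464 ≈ 1.5470.
Single-dose peak C₀ = D/Vd = 1420/139 ≈ 10.216 mg/L.
Steady-state peak Cmax,ss = C₀·R ≈ 10.216 × 1.5470 ≈ 15.804 mg/L.
Peak 15.8 mg/L vs MTC 23 mg/L: below toxic threshold.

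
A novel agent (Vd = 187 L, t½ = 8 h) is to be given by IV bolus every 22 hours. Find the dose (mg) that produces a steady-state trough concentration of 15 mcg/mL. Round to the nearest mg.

16065 mg

τ/t½ = 22/8 ≈ 2.75, so f = (1/2)^(22/8) ≈ 0.148651.
Cmin,ss = (D/Vd)·f/(1−f), so D = Cmin,ss·Vd·(1−f)/f.
D = 15 × 187 × (1−f)/f ≈ 15 × 187 × 5.72717 ≈ 16064.71 mg.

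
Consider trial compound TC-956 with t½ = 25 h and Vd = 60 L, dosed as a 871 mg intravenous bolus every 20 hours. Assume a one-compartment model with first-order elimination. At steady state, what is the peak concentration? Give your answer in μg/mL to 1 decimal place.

k = ln2/t½ = ln2/25 ≈ 0.027726 h⁻¹; fraction remaining f = e^(−kτ) = e^(−0.027726×20) ≈ 0.5743.
At steady state, accumulation factor R = 1/(1 − e^(−kτ)) ≈ 2.3491.
Single-dose peak C₀ = D/Vd = 871/60 ≈ 14.517 μg/mL.
Steady-state peak Cmax,ss = C₀·R ≈ 14.517 × 2.3491 ≈ 34.102 μg/mL.

34.1 μg/mL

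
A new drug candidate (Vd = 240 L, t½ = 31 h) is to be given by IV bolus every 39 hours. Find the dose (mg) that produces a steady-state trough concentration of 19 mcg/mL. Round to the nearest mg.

6346 mg

τ/t½ = 39/31 ≈ 1.2581, so f = (1/2)^(39/31) ≈ 0.418105.
Cmin,ss = (D/Vd)·f/(1−f), so D = Cmin,ss·Vd·(1−f)/f.
D = 19 × 240 × (1−f)/f ≈ 19 × 240 × 1.39174 ≈ 6346.33 mg.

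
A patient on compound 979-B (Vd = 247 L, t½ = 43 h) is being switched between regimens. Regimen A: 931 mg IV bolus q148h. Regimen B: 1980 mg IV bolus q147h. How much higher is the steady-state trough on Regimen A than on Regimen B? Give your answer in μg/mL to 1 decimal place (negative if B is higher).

Regimen A: f = (1/2)^(148/43) ≈ 0.0920; Cmin,ss = (931/247)·f/(1−f) ≈ 0.382 μg/mL.
Regimen B: f = (1/2)^(147/43) ≈ 0.0935; Cmin,ss = (1980/247)·f/(1−f) ≈ 0.827 μg/mL.
Difference ≈ 0.382 − 0.827 ≈ -0.445 μg/mL.

-0.4 μg/mL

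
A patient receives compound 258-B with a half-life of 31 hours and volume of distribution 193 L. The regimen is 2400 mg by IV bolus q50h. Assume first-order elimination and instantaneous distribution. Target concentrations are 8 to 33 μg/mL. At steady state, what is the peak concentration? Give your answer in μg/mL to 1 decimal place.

k = ln2/t½ = ln2/31 ≈ 0.022360 h⁻¹; fraction remaining f = e^(−kτ) = e^(−0.022360×50) ≈ 0.3269.
Accumulation ratio R = 1/(1 − f) ≈ 1/0.6731 ≈ 1.4857.
Single-dose peak C₀ = D/Vd = 2400/193 ≈ 12.435 μg/mL.
Cmax,ss = C₀/(1 − f) ≈ 12.435/0.6731 ≈ 18.474 μg/mL.
Peak 18.5 μg/mL vs MTC 33 μg/mL: below toxic threshold.

18.5 μg/mL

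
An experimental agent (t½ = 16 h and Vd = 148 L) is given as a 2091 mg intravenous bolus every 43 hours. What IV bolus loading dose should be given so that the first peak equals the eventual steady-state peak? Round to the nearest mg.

2475 mg

f = (1/2)^(43/16) ≈ 0.155232; accumulation ratio R = 1/(1−f) ≈ 1.18376.
Loading dose to hit Cmax,ss on first dose: D_load = D_maint·R ≈ 2091 × 1.18376 ≈ 2475.24 mg.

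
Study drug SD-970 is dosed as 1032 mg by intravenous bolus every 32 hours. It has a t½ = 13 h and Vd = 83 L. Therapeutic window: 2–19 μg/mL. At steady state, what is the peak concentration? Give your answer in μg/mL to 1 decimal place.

15.2 μg/mL

τ/t½ = 32/13 ≈ 2.4615, so fraction remaining f = (1/2)^(32/13) ≈ 0.1816.
At steady state, accumulation factor R = 1/(1 − e^(−kτ)) ≈ 1.2219.
Each bolus raises the concentration by D/Vd = 1032/83 ≈ 12.434 μg/mL.
Steady-state peak Cmax,ss = C₀·R ≈ 12.434 × 1.2219 ≈ 15.193 μg/mL.
Peak 15.2 μg/mL vs MTC 19 μg/mL: below toxic threshold.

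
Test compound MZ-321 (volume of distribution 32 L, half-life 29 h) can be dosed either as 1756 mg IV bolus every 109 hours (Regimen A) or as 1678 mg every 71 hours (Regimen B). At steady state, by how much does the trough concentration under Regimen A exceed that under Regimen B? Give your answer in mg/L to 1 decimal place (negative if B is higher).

-7.4 mg/L

Regimen A: f = (1/2)^(109/29) ≈ 0.0739; Cmin,ss = (1756/32)·f/(1−f) ≈ 4.379 mg/L.
Regimen B: f = (1/2)^(71/29) ≈ 0.1832; Cmin,ss = (1678/32)·f/(1−f) ≈ 11.761 mg/L.
Difference ≈ 4.379 − 11.761 ≈ -7.382 mg/L.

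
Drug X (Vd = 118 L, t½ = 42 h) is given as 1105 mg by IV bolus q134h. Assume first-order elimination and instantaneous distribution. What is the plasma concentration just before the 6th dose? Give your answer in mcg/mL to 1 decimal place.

f = (1/2)^(τ/t½) = (1/2)^(134/42) ≈ 0.1095.
C₀ = D/Vd = 1105/118 ≈ 9.364 mcg/mL.
Before the 6th dose, 5 doses have been given. Superposition: Cmin = C₀·(f + f² + … + f^5).
≈ 9.364 × (0.1095 + 0.0120 + 0.0013 + 0.0001 + 0.0000) ≈ 9.364 × 0.1229 ≈ 1.151 mcg/mL.

1.2 mcg/mL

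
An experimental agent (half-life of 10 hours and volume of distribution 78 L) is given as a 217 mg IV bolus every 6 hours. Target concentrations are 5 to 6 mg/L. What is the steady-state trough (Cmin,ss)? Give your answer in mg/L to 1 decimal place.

5.4 mg/L

k = ln2/t½ = ln2/10 ≈ 0.069315 h⁻¹; fraction remaining f = e^(−kτ) = e^(−0.069315×6) ≈ 0.6598.
Single-dose peak C₀ = D/Vd = 217/78 ≈ 2.782 mg/L.
Steady-state trough Cmin,ss = C₀·f/(1−f) ≈ 2.782 × 0.6598/0.3402 ≈ 5.396 mg/L.
Trough 5.4 mg/L vs MEC 5 mg/L: adequate.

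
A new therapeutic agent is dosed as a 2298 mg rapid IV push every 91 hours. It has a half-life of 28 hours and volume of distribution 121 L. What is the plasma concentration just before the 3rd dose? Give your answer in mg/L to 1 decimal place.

2.2 mg/L

f = (1/2)^(τ/t½) = (1/2)^(91/28) ≈ 0.1051.
C₀ = D/Vd = 2298/121 ≈ 18.992 mg/L.
Before the 3rd dose, 2 doses have been given. Superposition: Cmin = C₀·(f + f²).
≈ 18.992 × (0.1051 + 0.0110) ≈ 18.992 × 0.1161 ≈ 2.205 mg/L.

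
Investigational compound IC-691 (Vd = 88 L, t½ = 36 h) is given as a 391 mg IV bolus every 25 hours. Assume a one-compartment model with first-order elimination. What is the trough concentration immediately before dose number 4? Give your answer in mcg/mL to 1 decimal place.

f = (1/2)^(τ/t½) = (1/2)^(25/36) ≈ 0.6179.
C₀ = D/Vd = 391/88 ≈ 4.443 mcg/mL.
Before the 4th dose, 3 doses have been given. Superposition: Cmin = C₀·(f + f² + … + f^3).
≈ 4.443 × (0.6179 + 0.3818 + 0.2359) ≈ 4.443 × 1.2356 ≈ 5.490 mcg/mL.

5.5 mcg/mL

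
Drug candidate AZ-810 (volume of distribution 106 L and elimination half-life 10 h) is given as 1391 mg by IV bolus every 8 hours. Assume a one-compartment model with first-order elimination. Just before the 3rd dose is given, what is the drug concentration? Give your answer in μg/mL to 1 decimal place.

f = (1/2)^(τ/t½) = (1/2)^(8/10) ≈ 0.5743.
C₀ = D/Vd = 1391/106 ≈ 13.123 μg/mL.
Before the 3rd dose, 2 doses have been given. Superposition: Cmin = C₀·(f + f²).
≈ 13.123 × (0.5743 + 0.3298) ≈ 13.123 × 0.9041 ≈ 11.865 μg/mL.

11.9 μg/mL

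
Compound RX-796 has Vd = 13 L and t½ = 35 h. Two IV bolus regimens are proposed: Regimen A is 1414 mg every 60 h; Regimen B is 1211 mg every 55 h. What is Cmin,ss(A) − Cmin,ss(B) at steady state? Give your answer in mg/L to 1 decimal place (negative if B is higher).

0.4 mg/L

Regimen A: f = (1/2)^(60/35) ≈ 0.3048; Cmin,ss = (1414/13)·f/(1−f) ≈ 47.688 mg/L.
Regimen B: f = (1/2)^(55/35) ≈ 0.3365; Cmin,ss = (1211/13)·f/(1−f) ≈ 47.244 mg/L.
Difference ≈ 47.688 − 47.244 ≈ 0.444 mg/L.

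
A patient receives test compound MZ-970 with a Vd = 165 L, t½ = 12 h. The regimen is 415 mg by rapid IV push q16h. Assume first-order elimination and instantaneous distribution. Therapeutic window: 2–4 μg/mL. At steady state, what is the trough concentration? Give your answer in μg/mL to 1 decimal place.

1.7 μg/mL

Over one 16-h interval, 16/12 ≈ 1.3333 half-lives elapse, leaving f ≈ 0.3969 of each dose.
Accumulation ratio R = 1/(1 − f) ≈ 1/0.6031 ≈ 1.6581.
Single-dose peak C₀ = D/Vd = 415/165 ≈ 2.515 μg/mL.
Steady-state peak Cmax,ss = C₀·R ≈ 2.515 × 1.6581 ≈ 4.170 μg/mL.
One interval later, Cmin,ss = Cmax,ss·e^(−kτ) ≈ 4.170 × 0.3969 ≈ 1.655 μg/mL.
Trough 1.7 μg/mL vs MEC 2 μg/mL: subtherapeutic.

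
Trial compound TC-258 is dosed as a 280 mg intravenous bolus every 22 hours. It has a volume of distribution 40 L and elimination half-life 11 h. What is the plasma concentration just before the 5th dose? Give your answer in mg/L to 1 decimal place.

f = (1/2)^(τ/t½) = (1/2)^(22/11) ≈ 0.2500.
C₀ = D/Vd = 280/40 ≈ 7.000 mg/L.
Before the 5th dose, 4 doses have been given. Superposition: Cmin = C₀·(f + f² + … + f^4).
≈ 7.000 × (0.2500 + 0.0625 + 0.0156 + 0.0039) ≈ 7.000 × 0.3320 ≈ 2.324 mg/L.

2.3 mg/L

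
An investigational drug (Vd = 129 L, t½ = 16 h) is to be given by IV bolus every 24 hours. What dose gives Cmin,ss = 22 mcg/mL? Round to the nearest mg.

τ/t½ = 24/16 ≈ 1.5, so f = (1/2)^(24/16) ≈ 0.353553.
Cmin,ss = (D/Vd)·f/(1−f), so D = Cmin,ss·Vd·(1−f)/f.
D = 22 × 129 × (1−f)/f ≈ 22 × 129 × 1.82843 ≈ 5189.08 mg.

5189 mg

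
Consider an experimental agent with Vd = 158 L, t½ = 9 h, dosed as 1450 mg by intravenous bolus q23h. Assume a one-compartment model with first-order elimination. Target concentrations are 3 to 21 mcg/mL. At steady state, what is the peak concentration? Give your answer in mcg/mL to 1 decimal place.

τ/t½ = 23/9 ≈ 2.5556, so fraction remaining f = (1/2)^(23/9) ≈ 0.1701.
At steady state, accumulation factor R = 1/(1 − e^(−kτ)) ≈ 1.2050.
Each bolus raises the concentration by D/Vd = 1450/158 ≈ 9.177 mcg/mL.
Steady-state peak Cmax,ss = C₀·R ≈ 9.177 × 1.2050 ≈ 11.058 mcg/mL.
Peak 11.1 mcg/mL vs MTC 21 mcg/mL: below toxic threshold.

11.1 mcg/mL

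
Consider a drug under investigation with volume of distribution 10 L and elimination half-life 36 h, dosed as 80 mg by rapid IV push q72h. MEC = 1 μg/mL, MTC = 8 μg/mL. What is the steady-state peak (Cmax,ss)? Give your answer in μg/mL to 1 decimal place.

10.7 μg/mL

τ = 72 h = 2 half-lives, so f = (1/2)^2 = 0.25.
At steady state, R = 1/(1 − 0.25) = 4/3.
Single-dose peak C₀ = D/Vd = 80/10 = 8 μg/mL.
Steady-state peak Cmax,ss = C₀·R = 8 × 4/3 ≈ 10.667 μg/mL.
Peak 10.7 μg/mL vs MTC 8 μg/mL: exceeds toxic threshold.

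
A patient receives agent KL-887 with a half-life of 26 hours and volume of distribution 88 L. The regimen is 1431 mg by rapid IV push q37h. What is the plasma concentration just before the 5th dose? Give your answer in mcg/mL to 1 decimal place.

f = (1/2)^(τ/t½) = (1/2)^(37/26) ≈ 0.3729.
C₀ = D/Vd = 1431/88 ≈ 16.261 mcg/mL.
Before the 5th dose, 4 doses have been given. Superposition: Cmin = C₀·(f + f² + … + f^4).
≈ 16.261 × (0.3729 + 0.1391 + 0.0519 + 0.0193) ≈ 16.261 × 0.5832 ≈ 9.483 mcg/mL.

9.5 mcg/mL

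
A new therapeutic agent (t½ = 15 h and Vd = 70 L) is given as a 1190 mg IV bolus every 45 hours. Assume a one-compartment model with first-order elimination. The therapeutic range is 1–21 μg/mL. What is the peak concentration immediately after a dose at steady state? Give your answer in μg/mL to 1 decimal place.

τ = 45 h = 3 half-lives, so f = (1/2)^3 = 0.125.
Accumulation ratio R = 1/(1 − f) = 1/0.875 = 8/7.
Single-dose peak C₀ = D/Vd = 1190/70 = 17 μg/mL.
Steady-state peak Cmax,ss = C₀·R = 17 × 8/7 ≈ 19.429 μg/mL.
Peak 19.4 μg/mL vs MTC 21 μg/mL: below toxic threshold.

19.4 μg/mL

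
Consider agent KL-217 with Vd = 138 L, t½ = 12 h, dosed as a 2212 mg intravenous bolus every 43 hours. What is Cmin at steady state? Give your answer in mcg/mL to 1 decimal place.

τ/t½ = 43/12 ≈ 3.5833, so fraction remaining f = (1/2)^(43/12) ≈ 0.0834.
At steady state, accumulation factor R = 1/(1 − e^(−kτ)) ≈ 1.0910.
Single-dose peak C₀ = D/Vd = 2212/138 ≈ 16.029 mcg/mL.
Cmax,ss = C₀/(1 − f) ≈ 16.029/0.9166 ≈ 17.487 mcg/mL.
One interval later, Cmin,ss = Cmax,ss·e^(−kτ) ≈ 17.487 × 0.0834 ≈ 1.458 mcg/mL.

1.5 mcg/mL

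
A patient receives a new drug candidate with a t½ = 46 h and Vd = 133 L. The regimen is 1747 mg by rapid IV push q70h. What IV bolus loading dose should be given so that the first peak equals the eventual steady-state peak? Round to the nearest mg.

2681 mg

f = (1/2)^(70/46) ≈ 0.348266; accumulation ratio R = 1/(1−f) ≈ 1.53437.
Loading dose to hit Cmax,ss on first dose: D_load = D_maint·R ≈ 1747 × 1.53437 ≈ 2680.54 mg.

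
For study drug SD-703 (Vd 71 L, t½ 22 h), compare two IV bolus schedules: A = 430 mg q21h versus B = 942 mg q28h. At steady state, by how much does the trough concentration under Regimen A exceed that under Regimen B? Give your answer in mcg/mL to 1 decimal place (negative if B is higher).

Regimen A: f = (1/2)^(21/22) ≈ 0.5160; Cmin,ss = (430/71)·f/(1−f) ≈ 6.457 mcg/mL.
Regimen B: f = (1/2)^(28/22) ≈ 0.4139; Cmin,ss = (942/71)·f/(1−f) ≈ 9.369 mcg/mL.
Difference ≈ 6.457 − 9.369 ≈ -2.912 mcg/mL.

-2.9 mcg/mL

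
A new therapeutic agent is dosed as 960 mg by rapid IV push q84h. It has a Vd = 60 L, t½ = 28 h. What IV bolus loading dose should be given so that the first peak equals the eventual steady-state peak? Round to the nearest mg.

1097 mg

f = (1/2)^(84/28) ≈ 0.125000; accumulation ratio R = 1/(1−f) ≈ 1.14286.
Loading dose to hit Cmax,ss on first dose: D_load = D_maint·R ≈ 960 × 1.14286 ≈ 1097.15 mg.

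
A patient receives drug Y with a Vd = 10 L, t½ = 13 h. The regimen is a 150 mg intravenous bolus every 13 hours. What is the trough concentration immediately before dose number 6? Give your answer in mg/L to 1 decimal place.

f = (1/2)^(τ/t½) = (1/2)^(13/13) ≈ 0.5000.
C₀ = D/Vd = 150/10 ≈ 15.000 mg/L.
Before the 6th dose, 5 doses have been given. Superposition: Cmin = C₀·(f + f² + … + f^5).
≈ 15.000 × (0.5000 + 0.2500 + 0.1250 + 0.0625 + 0.0313) ≈ 15.000 × 0.9688 ≈ 14.532 mg/L.

14.5 mg/L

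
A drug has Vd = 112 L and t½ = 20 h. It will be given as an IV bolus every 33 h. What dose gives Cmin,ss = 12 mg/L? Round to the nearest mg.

τ/t½ = 33/20 ≈ 1.65, so f = (1/2)^(33/20) ≈ 0.318640.
Cmin,ss = (D/Vd)·f/(1−f), so D = Cmin,ss·Vd·(1−f)/f.
D = 12 × 112 × (1−f)/f ≈ 12 × 112 × 2.13834 ≈ 2873.93 mg.

2874 mg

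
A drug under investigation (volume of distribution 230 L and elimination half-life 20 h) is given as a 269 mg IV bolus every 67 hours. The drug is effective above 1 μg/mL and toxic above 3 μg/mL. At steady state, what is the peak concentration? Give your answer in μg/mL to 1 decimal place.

k = ln2/t½ = ln2/20 ≈ 0.034657 h⁻¹; fraction remaining f = e^(−kτ) = e^(−0.034657×67) ≈ 0.0981.
Accumulation ratio R = 1/(1 − f) ≈ 1/0.9019 ≈ 1.1088.
Each bolus raises the concentration by D/Vd = 269/230 ≈ 1.170 μg/mL.
Cmax,ss = C₀/(1 − f) ≈ 1.170/0.9019 ≈ 1.297 μg/mL.
Peak 1.3 μg/mL vs MTC 3 μg/mL: below toxic threshold.

1.3 μg/mL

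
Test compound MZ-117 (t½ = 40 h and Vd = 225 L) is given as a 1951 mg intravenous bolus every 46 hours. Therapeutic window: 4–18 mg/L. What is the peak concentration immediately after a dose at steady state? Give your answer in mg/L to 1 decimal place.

15.8 mg/L

τ/t½ = 46/40 ≈ 1.15, so fraction remaining f = (1/2)^(46/40) ≈ 0.4506.
Accumulation ratio R = 1/(1 − f) ≈ 1/0.5494 ≈ 1.8202.
Each bolus raises the concentration by D/Vd = 1951/225 ≈ 8.671 mg/L.
Steady-state peak Cmax,ss = C₀·R ≈ 8.671 × 1.8202 ≈ 15.783 mg/L.
Peak 15.8 mg/L vs MTC 18 mg/L: below toxic threshold.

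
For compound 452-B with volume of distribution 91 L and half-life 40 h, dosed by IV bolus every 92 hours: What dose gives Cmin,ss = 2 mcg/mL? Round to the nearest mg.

714 mg

τ/t½ = 92/40 ≈ 2.3, so f = (1/2)^(92/40) ≈ 0.203063.
Cmin,ss = (D/Vd)·f/(1−f), so D = Cmin,ss·Vd·(1−f)/f.
D = 2 × 91 × (1−f)/f ≈ 2 × 91 × 3.92458 ≈ 714.27 mg.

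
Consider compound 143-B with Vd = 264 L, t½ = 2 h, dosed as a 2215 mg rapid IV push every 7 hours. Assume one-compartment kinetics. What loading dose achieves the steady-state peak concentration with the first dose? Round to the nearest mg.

f = (1/2)^(7/2) ≈ 0.088388; accumulation ratio R = 1/(1−f) ≈ 1.09696.
Loading dose to hit Cmax,ss on first dose: D_load = D_maint·R ≈ 2215 × 1.09696 ≈ 2429.77 mg.

2430 mg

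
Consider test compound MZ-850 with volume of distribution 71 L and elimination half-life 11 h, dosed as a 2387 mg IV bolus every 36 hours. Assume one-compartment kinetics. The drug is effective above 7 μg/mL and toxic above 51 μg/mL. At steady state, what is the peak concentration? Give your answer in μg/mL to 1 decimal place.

Over one 36-h interval, 36/11 ≈ 3.2727 half-lives elapse, leaving f ≈ 0.1035 of each dose.
Accumulation ratio R = 1/(1 − f) ≈ 1/0.8965 ≈ 1.1154.
Each bolus raises the concentration by D/Vd = 2387/71 ≈ 33.620 μg/mL.
Steady-state peak Cmax,ss = C₀·R ≈ 33.620 × 1.1154 ≈ 37.500 μg/mL.
Peak 37.5 μg/mL vs MTC 51 μg/mL: below toxic threshold.

37.5 μg/mL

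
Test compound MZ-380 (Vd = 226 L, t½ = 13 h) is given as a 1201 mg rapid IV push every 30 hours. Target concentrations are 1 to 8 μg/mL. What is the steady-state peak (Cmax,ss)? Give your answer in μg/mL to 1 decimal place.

6.7 μg/mL

Over one 30-h interval, 30/13 ≈ 2.3077 half-lives elapse, leaving f ≈ 0.2020 of each dose.
At steady state, accumulation factor R = 1/(1 − e^(−kτ)) ≈ 1.2531.
Single-dose peak C₀ = D/Vd = 1201/226 ≈ 5.314 μg/mL.
Steady-state peak Cmax,ss = C₀·R ≈ 5.314 × 1.2531 ≈ 6.659 μg/mL.
Peak 6.7 μg/mL vs MTC 8 μg/mL: below toxic threshold.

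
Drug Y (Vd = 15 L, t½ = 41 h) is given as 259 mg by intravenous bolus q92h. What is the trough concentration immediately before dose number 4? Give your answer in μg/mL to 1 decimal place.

f = (1/2)^(τ/t½) = (1/2)^(92/41) ≈ 0.2111.
C₀ = D/Vd = 259/15 ≈ 17.267 μg/mL.
Before the 4th dose, 3 doses have been given. Superposition: Cmin = C₀·(f + f² + … + f^3).
≈ 17.267 × (0.2111 + 0.0446 + 0.0094) ≈ 17.267 × 0.2651 ≈ 4.577 μg/mL.

4.6 μg/mL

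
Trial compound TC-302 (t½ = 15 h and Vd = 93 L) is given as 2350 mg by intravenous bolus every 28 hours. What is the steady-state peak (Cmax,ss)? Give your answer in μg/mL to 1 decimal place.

34.8 μg/mL

τ/t½ = 28/15 ≈ 1.8667, so fraction remaining f = (1/2)^(28/15) ≈ 0.2742.
Accumulation ratio R = 1/(1 − f) ≈ 1/0.7258 ≈ 1.3778.
Single-dose peak C₀ = D/Vd = 2350/93 ≈ 25.269 μg/mL.
Steady-state peak Cmax,ss = C₀·R ≈ 25.269 × 1.3778 ≈ 34.816 μg/mL.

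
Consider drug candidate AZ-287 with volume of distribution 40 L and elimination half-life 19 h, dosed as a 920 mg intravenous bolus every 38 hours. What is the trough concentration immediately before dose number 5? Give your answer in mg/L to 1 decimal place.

7.6 mg/L

f = (1/2)^(τ/t½) = (1/2)^(38/19) ≈ 0.2500.
C₀ = D/Vd = 920/40 ≈ 23.000 mg/L.
Before the 5th dose, 4 doses have been given. Superposition: Cmin = C₀·(f + f² + … + f^4).
≈ 23.000 × (0.2500 + 0.0625 + 0.0156 + 0.0039) ≈ 23.000 × 0.3320 ≈ 7.636 mg/L.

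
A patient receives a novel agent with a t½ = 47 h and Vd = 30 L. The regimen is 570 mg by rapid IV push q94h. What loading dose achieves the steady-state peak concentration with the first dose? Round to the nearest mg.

f = (1/2)^(94/47) ≈ 0.250000; accumulation ratio R = 1/(1−f) ≈ 1.33333.
Loading dose to hit Cmax,ss on first dose: D_load = D_maint·R ≈ 570 × 1.33333 ≈ 760.00 mg.

760 mg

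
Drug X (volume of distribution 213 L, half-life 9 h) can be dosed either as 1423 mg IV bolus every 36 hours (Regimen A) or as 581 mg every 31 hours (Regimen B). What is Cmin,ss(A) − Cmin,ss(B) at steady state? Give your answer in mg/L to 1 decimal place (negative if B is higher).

0.2 mg/L

Regimen A: f = (1/2)^(36/9) ≈ 0.0625; Cmin,ss = (1423/213)·f/(1−f) ≈ 0.445 mg/L.
Regimen B: f = (1/2)^(31/9) ≈ 0.0919; Cmin,ss = (581/213)·f/(1−f) ≈ 0.276 mg/L.
Difference ≈ 0.445 − 0.276 ≈ 0.169 mg/L.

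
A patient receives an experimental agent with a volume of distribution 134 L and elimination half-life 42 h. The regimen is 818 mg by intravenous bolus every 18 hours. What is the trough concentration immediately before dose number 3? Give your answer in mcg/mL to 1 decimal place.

7.9 mcg/mL

f = (1/2)^(τ/t½) = (1/2)^(18/42) ≈ 0.7430.
C₀ = D/Vd = 818/134 ≈ 6.104 mcg/mL.
Before the 3rd dose, 2 doses have been given. Superposition: Cmin = C₀·(f + f²).
≈ 6.104 × (0.7430 + 0.5520) ≈ 6.104 × 1.2950 ≈ 7.905 mcg/mL.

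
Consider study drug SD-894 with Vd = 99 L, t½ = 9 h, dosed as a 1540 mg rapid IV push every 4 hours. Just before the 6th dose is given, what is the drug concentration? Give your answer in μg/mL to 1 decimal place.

f = (1/2)^(τ/t½) = (1/2)^(4/9) ≈ 0.7349.
C₀ = D/Vd = 1540/99 ≈ 15.556 μg/mL.
Before the 6th dose, 5 doses have been given. Superposition: Cmin = C₀·(f + f² + … + f^5).
≈ 15.556 × (0.7349 + 0.5401 + 0.3969 + 0.2917 + 0.2144) ≈ 15.556 × 2.1780 ≈ 33.881 μg/mL.

33.9 μg/mL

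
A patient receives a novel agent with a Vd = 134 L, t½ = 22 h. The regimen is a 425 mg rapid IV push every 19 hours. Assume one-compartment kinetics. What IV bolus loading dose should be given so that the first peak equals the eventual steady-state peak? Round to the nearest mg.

f = (1/2)^(19/22) ≈ 0.549566; accumulation ratio R = 1/(1−f) ≈ 2.22008.
Loading dose to hit Cmax,ss on first dose: D_load = D_maint·R ≈ 425 × 2.22008 ≈ 943.53 mg.

944 mg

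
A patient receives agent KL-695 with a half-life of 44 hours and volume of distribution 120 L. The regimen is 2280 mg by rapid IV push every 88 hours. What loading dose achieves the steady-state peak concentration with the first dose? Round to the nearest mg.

f = (1/2)^(88/44) ≈ 0.250000; accumulation ratio R = 1/(1−f) ≈ 1.33333.
Loading dose to hit Cmax,ss on first dose: D_load = D_maint·R ≈ 2280 × 1.33333 ≈ 3039.99 mg.

3040 mg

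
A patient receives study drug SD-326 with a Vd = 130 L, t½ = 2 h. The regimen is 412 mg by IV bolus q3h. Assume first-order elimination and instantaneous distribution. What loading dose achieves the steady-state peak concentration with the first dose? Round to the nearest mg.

637 mg

f = (1/2)^(3/2) ≈ 0.353553; accumulation ratio R = 1/(1−f) ≈ 1.54692.
Loading dose to hit Cmax,ss on first dose: D_load = D_maint·R ≈ 412 × 1.54692 ≈ 637.33 mg.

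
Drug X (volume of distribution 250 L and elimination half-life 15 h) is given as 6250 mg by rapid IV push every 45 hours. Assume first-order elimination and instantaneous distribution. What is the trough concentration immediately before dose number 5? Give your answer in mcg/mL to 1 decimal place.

3.6 mcg/mL

f = (1/2)^(τ/t½) = (1/2)^(45/15) ≈ 0.1250.
C₀ = D/Vd = 6250/250 ≈ 25.000 mcg/mL.
Before the 5th dose, 4 doses have been given. Superposition: Cmin = C₀·(f + f² + … + f^4).
≈ 25.000 × (0.1250 + 0.0156 + 0.0020 + 0.0002) ≈ 25.000 × 0.1428 ≈ 3.570 mcg/mL.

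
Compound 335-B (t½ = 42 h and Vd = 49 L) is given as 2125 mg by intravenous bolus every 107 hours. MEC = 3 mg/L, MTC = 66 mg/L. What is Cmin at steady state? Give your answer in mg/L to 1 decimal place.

8.9 mg/L

k = ln2/t½ = ln2/42 ≈ 0.016504 h⁻¹; fraction remaining f = e^(−kτ) = e^(−0.016504×107) ≈ 0.1710.
At steady state, accumulation factor R = 1/(1 − e^(−kτ)) ≈ 1.2063.
Single-dose peak C₀ = D/Vd = 2125/49 ≈ 43.367 mg/L.
Cmax,ss = C₀/(1 − f) ≈ 43.367/0.8290 ≈ 52.312 mg/L.
One interval later, Cmin,ss = Cmax,ss·e^(−kτ) ≈ 52.312 × 0.1710 ≈ 8.945 mg/L.
Trough 8.9 mg/L vs MEC 3 mg/L: adequate.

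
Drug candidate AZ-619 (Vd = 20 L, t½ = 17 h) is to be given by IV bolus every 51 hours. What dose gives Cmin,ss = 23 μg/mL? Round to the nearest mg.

τ/t½ = 51/17 ≈ 3, so f = (1/2)^(51/17) ≈ 0.125000.
Cmin,ss = (D/Vd)·f/(1−f), so D = Cmin,ss·Vd·(1−f)/f.
D = 23 × 20 × (1−f)/f ≈ 23 × 20 × 7.00000 ≈ 3220.00 mg.

3220 mg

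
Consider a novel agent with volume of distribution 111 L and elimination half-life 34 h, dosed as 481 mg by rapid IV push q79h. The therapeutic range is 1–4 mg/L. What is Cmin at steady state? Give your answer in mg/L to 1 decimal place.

k = ln2/t½ = ln2/34 ≈ 0.020387 h⁻¹; fraction remaining f = e^(−kτ) = e^(−0.020387×79) ≈ 0.1998.
Accumulation ratio R = 1/(1 − f) ≈ 1/0.8002 ≈ 1.2497.
Single-dose peak C₀ = D/Vd = 481/111 ≈ 4.333 mg/L.
Cmax,ss = C₀/(1 − f) ≈ 4.333/0.8002 ≈ 5.415 mg/L.
One interval later, Cmin,ss = Cmax,ss·e^(−kτ) ≈ 5.415 × 0.1998 ≈ 1.082 mg/L.
Trough 1.1 mg/L vs MEC 1 mg/L: adequate.

1.1 mg/L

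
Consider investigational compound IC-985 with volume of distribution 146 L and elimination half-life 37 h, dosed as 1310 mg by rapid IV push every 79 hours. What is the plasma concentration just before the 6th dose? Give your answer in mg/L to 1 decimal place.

2.6 mg/L

f = (1/2)^(τ/t½) = (1/2)^(79/37) ≈ 0.2276.
C₀ = D/Vd = 1310/146 ≈ 8.973 mg/L.
Before the 6th dose, 5 doses have been given. Superposition: Cmin = C₀·(f + f² + … + f^5).
≈ 8.973 × (0.2276 + 0.0518 + 0.0118 + 0.0027 + 0.0006) ≈ 8.973 × 0.2945 ≈ 2.643 mg/L.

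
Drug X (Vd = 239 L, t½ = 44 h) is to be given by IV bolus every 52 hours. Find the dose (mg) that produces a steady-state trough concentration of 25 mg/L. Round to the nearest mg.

7580 mg

τ/t½ = 52/44 ≈ 1.1818, so f = (1/2)^(52/44) ≈ 0.440796.
Cmin,ss = (D/Vd)·f/(1−f), so D = Cmin,ss·Vd·(1−f)/f.
D = 25 × 239 × (1−f)/f ≈ 25 × 239 × 1.26862 ≈ 7580.00 mg.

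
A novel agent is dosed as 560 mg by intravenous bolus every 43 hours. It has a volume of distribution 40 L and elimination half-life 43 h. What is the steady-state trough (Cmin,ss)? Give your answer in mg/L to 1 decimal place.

14.0 mg/L

τ = 43 h = 1 half-life, so f = (1/2)^1 = 0.5.
At steady state, R = 1/(1 − 0.5) = 2/1.
Single-dose peak C₀ = D/Vd = 560/40 = 14 mg/L.
Steady-state peak Cmax,ss = C₀·R = 14 × 2/1 ≈ 28.000 mg/L.
Steady-state trough Cmin,ss = Cmax,ss·f ≈ 28.000 × 0.5 ≈ 14.000 mg/L.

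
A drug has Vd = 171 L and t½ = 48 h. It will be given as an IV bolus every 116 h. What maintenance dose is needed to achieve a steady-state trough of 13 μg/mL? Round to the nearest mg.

9646 mg

τ/t½ = 116/48 ≈ 2.4167, so f = (1/2)^(116/48) ≈ 0.187288.
Cmin,ss = (D/Vd)·f/(1−f), so D = Cmin,ss·Vd·(1−f)/f.
D = 13 × 171 × (1−f)/f ≈ 13 × 171 × 4.33937 ≈ 9646.42 mg.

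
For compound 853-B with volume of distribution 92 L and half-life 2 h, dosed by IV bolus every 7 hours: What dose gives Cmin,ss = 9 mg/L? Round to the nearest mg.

τ/t½ = 7/2 ≈ 3.5, so f = (1/2)^(7/2) ≈ 0.088388.
Cmin,ss = (D/Vd)·f/(1−f), so D = Cmin,ss·Vd·(1−f)/f.
D = 9 × 92 × (1−f)/f ≈ 9 × 92 × 10.31375 ≈ 8539.78 mg.

8540 mg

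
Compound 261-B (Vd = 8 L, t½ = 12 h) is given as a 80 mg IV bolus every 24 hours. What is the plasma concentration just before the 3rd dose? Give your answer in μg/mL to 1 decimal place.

3.1 μg/mL

f = (1/2)^(τ/t½) = (1/2)^(24/12) ≈ 0.2500.
C₀ = D/Vd = 80/8 ≈ 10.000 μg/mL.
Before the 3rd dose, 2 doses have been given. Superposition: Cmin = C₀·(f + f²).
≈ 10.000 × (0.2500 + 0.0625) ≈ 10.000 × 0.3125 ≈ 3.125 μg/mL.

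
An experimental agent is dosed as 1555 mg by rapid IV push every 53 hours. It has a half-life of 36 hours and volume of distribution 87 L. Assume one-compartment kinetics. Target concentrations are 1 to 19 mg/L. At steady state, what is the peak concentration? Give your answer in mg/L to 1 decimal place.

27.9 mg/L

Over one 53-h interval, 53/36 ≈ 1.4722 half-lives elapse, leaving f ≈ 0.3604 of each dose.
Accumulation ratio R = 1/(1 − f) ≈ 1/0.6396 ≈ 1.5635.
Each bolus raises the concentration by D/Vd = 1555/87 ≈ 17.874 mg/L.
Steady-state peak Cmax,ss = C₀·R ≈ 17.874 × 1.5635 ≈ 27.946 mg/L.
Peak 27.9 mg/L vs MTC 19 mg/L: exceeds toxic threshold.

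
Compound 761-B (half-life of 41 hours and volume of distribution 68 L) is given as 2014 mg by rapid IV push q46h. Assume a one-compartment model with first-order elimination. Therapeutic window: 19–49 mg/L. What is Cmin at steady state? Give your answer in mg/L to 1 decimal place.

25.2 mg/L

k = ln2/t½ = ln2/41 ≈ 0.016906 h⁻¹; fraction remaining f = e^(−kτ) = e^(−0.016906×46) ≈ 0.4595.
At steady state, accumulation factor R = 1/(1 − e^(−kτ)) ≈ 1.8501.
Single-dose peak C₀ = D/Vd = 2014/68 ≈ 29.618 mg/L.
Cmax,ss = C₀/(1 − f) ≈ 29.618/0.5405 ≈ 54.797 mg/L.
Steady-state trough Cmin,ss = Cmax,ss·f ≈ 54.797 × 0.4595 ≈ 25.179 mg/L.
Trough 25.2 mg/L vs MEC 19 mg/L: adequate.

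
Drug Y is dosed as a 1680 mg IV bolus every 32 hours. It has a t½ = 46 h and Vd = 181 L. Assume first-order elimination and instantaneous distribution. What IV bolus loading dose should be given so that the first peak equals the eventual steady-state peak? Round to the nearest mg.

4391 mg

f = (1/2)^(32/46) ≈ 0.617430; accumulation ratio R = 1/(1−f) ≈ 2.61390.
Loading dose to hit Cmax,ss on first dose: D_load = D_maint·R ≈ 1680 × 2.61390 ≈ 4391.35 mg.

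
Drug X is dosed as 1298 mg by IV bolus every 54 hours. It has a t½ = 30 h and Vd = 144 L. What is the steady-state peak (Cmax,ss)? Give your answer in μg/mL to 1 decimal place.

12.6 μg/mL

k = ln2/t½ = ln2/30 ≈ 0.023105 h⁻¹; fraction remaining f = e^(−kτ) = e^(−0.023105×54) ≈ 0.2872.
Accumulation ratio R = 1/(1 − f) ≈ 1/0.7128 ≈ 1.4029.
Single-dose peak C₀ = D/Vd = 1298/144 ≈ 9.014 μg/mL.
Steady-state peak Cmax,ss = C₀·R ≈ 9.014 × 1.4029 ≈ 12.646 μg/mL.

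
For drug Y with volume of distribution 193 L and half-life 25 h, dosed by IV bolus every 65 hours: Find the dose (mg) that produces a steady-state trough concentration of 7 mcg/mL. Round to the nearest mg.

6840 mg

τ/t½ = 65/25 ≈ 2.6, so f = (1/2)^(65/25) ≈ 0.164938.
Cmin,ss = (D/Vd)·f/(1−f), so D = Cmin,ss·Vd·(1−f)/f.
D = 7 × 193 × (1−f)/f ≈ 7 × 193 × 5.06288 ≈ 6839.95 mg.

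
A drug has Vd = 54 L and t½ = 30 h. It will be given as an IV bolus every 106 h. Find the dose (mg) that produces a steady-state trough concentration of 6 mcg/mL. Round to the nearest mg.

τ/t½ = 106/30 ≈ 3.5333, so f = (1/2)^(106/30) ≈ 0.086370.
Cmin,ss = (D/Vd)·f/(1−f), so D = Cmin,ss·Vd·(1−f)/f.
D = 6 × 54 × (1−f)/f ≈ 6 × 54 × 10.57809 ≈ 3427.30 mg.

3427 mg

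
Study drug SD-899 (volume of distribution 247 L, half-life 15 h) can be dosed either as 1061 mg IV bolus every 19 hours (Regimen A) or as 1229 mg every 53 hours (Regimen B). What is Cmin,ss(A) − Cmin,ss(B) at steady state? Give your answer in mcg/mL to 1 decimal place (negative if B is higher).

2.6 mcg/mL

Regimen A: f = (1/2)^(19/15) ≈ 0.4156; Cmin,ss = (1061/247)·f/(1−f) ≈ 3.055 mcg/mL.
Regimen B: f = (1/2)^(53/15) ≈ 0.0864; Cmin,ss = (1229/247)·f/(1−f) ≈ 0.471 mcg/mL.
Difference ≈ 3.055 − 0.471 ≈ 2.584 mcg/mL.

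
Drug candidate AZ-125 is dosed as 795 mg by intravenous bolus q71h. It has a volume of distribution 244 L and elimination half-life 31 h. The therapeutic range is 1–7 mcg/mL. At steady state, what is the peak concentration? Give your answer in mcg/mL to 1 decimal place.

4.1 mcg/mL

k = ln2/t½ = ln2/31 ≈ 0.022360 h⁻¹; fraction remaining f = e^(−kτ) = e^(−0.022360×71) ≈ 0.2044.
Accumulation ratio R = 1/(1 − f) ≈ 1/0.7956 ≈ 1.2569.
Each bolus raises the concentration by D/Vd = 795/244 ≈ 3.258 mcg/mL.
Cmax,ss = C₀/(1 − f) ≈ 3.258/0.7956 ≈ 4.095 mcg/mL.
Peak 4.1 mcg/mL vs MTC 7 mcg/mL: below toxic threshold.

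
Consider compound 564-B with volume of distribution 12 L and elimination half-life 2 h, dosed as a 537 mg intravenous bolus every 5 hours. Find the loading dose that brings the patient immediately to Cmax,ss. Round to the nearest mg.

652 mg

f = (1/2)^(5/2) ≈ 0.176777; accumulation ratio R = 1/(1−f) ≈ 1.21474.
Loading dose to hit Cmax,ss on first dose: D_load = D_maint·R ≈ 537 × 1.21474 ≈ 652.32 mg.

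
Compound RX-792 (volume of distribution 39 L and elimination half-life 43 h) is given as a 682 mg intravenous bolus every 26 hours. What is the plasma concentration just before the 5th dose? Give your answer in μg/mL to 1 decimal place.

f = (1/2)^(τ/t½) = (1/2)^(26/43) ≈ 0.6576.
C₀ = D/Vd = 682/39 ≈ 17.487 μg/mL.
Before the 5th dose, 4 doses have been given. Superposition: Cmin = C₀·(f + f² + … + f^4).
≈ 17.487 × (0.6576 + 0.4324 + 0.2844 + 0.1870) ≈ 17.487 × 1.5614 ≈ 27.304 μg/mL.

27.3 μg/mL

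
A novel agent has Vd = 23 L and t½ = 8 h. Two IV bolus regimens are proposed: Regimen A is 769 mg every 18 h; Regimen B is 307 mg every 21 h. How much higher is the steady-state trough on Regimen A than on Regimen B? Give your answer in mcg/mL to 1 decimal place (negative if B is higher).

6.3 mcg/mL

Regimen A: f = (1/2)^(18/8) ≈ 0.2102; Cmin,ss = (769/23)·f/(1−f) ≈ 8.898 mcg/mL.
Regimen B: f = (1/2)^(21/8) ≈ 0.1621; Cmin,ss = (307/23)·f/(1−f) ≈ 2.582 mcg/mL.
Difference ≈ 8.898 − 2.582 ≈ 6.316 mcg/mL.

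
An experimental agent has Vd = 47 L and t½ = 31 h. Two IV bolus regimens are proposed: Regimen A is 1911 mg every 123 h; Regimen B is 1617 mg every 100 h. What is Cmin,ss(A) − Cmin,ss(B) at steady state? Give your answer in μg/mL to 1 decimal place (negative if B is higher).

-1.3 μg/mL

Regimen A: f = (1/2)^(123/31) ≈ 0.0639; Cmin,ss = (1911/47)·f/(1−f) ≈ 2.776 μg/mL.
Regimen B: f = (1/2)^(100/31) ≈ 0.1069; Cmin,ss = (1617/47)·f/(1−f) ≈ 4.118 μg/mL.
Difference ≈ 2.776 − 4.118 ≈ -1.342 μg/mL.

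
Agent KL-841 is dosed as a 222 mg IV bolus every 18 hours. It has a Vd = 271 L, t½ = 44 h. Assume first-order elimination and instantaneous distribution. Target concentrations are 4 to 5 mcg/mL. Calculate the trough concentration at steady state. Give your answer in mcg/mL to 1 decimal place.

2.5 mcg/mL

k = ln2/t½ = ln2/44 ≈ 0.015753 h⁻¹; fraction remaining f = e^(−kτ) = e^(−0.015753×18) ≈ 0.7531.
At steady state, accumulation factor R = 1/(1 − e^(−kτ)) ≈ 4.0502.
Single-dose peak C₀ = D/Vd = 222/271 ≈ 0.819 mcg/mL.
Steady-state peak Cmax,ss = C₀·R ≈ 0.819 × 4.0502 ≈ 3.317 mcg/mL.
One interval later, Cmin,ss = Cmax,ss·e^(−kτ) ≈ 3.317 × 0.7531 ≈ 2.498 mcg/mL.
Trough 2.5 mcg/mL vs MEC 4 mcg/mL: subtherapeutic.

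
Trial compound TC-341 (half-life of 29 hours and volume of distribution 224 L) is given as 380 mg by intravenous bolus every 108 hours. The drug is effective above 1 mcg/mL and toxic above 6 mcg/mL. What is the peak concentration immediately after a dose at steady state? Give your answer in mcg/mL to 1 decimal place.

1.8 mcg/mL

τ/t½ = 108/29 ≈ 3.7241, so fraction remaining f = (1/2)^(108/29) ≈ 0.0757.
Accumulation ratio R = 1/(1 − f) ≈ 1/0.9243 ≈ 1.0819.
Each bolus raises the concentration by D/Vd = 380/224 ≈ 1.696 mcg/mL.
Steady-state peak Cmax,ss = C₀·R ≈ 1.696 × 1.0819 ≈ 1.835 mcg/mL.
Peak 1.8 mcg/mL vs MTC 6 mcg/mL: below toxic threshold.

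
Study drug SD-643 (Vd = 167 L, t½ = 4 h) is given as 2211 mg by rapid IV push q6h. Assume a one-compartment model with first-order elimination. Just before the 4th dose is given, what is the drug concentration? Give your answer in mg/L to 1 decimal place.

f = (1/2)^(τ/t½) = (1/2)^(6/4) ≈ 0.3536.
C₀ = D/Vd = 2211/167 ≈ 13.240 mg/L.
Before the 4th dose, 3 doses have been given. Superposition: Cmin = C₀·(f + f² + … + f^3).
≈ 13.240 × (0.3536 + 0.1250 + 0.0442) ≈ 13.240 × 0.5228 ≈ 6.922 mg/L.

6.9 mg/L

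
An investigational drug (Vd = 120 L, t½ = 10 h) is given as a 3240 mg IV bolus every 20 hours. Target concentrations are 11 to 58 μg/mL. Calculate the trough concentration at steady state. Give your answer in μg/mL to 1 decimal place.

9.0 μg/mL

The dosing interval is 2 half-lives, so f = 2^(−2) = 0.25.
At steady state, R = 1/(1 − 0.25) = 4/3.
Single-dose peak C₀ = D/Vd = 3240/120 = 27 μg/mL.
Steady-state peak Cmax,ss = C₀·R = 27 × 4/3 ≈ 36.000 μg/mL.
Steady-state trough Cmin,ss = Cmax,ss·f ≈ 36.000 × 0.25 ≈ 9.000 μg/mL.
Trough 9.0 μg/mL vs MEC 11 μg/mL: subtherapeutic.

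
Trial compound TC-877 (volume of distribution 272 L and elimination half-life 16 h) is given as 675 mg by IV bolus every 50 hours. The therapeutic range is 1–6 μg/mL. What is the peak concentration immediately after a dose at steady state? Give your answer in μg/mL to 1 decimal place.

2.8 μg/mL

k = ln2/t½ = ln2/16 ≈ 0.043322 h⁻¹; fraction remaining f = e^(−kτ) = e^(−0.043322×50) ≈ 0.1146.
Accumulation ratio R = 1/(1 − f) ≈ 1/0.8854 ≈ 1.1294.
Single-dose peak C₀ = D/Vd = 675/272 ≈ 2.482 μg/mL.
Steady-state peak Cmax,ss = C₀·R ≈ 2.482 × 1.1294 ≈ 2.803 μg/mL.
Peak 2.8 μg/mL vs MTC 6 μg/mL: below toxic threshold.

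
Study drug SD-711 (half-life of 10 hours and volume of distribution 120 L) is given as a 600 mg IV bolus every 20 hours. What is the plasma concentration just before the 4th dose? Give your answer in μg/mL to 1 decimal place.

f = (1/2)^(τ/t½) = (1/2)^(20/10) ≈ 0.2500.
C₀ = D/Vd = 600/120 ≈ 5.000 μg/mL.
Before the 4th dose, 3 doses have been given. Superposition: Cmin = C₀·(f + f² + … + f^3).
≈ 5.000 × (0.2500 + 0.0625 + 0.0156) ≈ 5.000 × 0.3281 ≈ 1.641 μg/mL.

1.6 μg/mL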